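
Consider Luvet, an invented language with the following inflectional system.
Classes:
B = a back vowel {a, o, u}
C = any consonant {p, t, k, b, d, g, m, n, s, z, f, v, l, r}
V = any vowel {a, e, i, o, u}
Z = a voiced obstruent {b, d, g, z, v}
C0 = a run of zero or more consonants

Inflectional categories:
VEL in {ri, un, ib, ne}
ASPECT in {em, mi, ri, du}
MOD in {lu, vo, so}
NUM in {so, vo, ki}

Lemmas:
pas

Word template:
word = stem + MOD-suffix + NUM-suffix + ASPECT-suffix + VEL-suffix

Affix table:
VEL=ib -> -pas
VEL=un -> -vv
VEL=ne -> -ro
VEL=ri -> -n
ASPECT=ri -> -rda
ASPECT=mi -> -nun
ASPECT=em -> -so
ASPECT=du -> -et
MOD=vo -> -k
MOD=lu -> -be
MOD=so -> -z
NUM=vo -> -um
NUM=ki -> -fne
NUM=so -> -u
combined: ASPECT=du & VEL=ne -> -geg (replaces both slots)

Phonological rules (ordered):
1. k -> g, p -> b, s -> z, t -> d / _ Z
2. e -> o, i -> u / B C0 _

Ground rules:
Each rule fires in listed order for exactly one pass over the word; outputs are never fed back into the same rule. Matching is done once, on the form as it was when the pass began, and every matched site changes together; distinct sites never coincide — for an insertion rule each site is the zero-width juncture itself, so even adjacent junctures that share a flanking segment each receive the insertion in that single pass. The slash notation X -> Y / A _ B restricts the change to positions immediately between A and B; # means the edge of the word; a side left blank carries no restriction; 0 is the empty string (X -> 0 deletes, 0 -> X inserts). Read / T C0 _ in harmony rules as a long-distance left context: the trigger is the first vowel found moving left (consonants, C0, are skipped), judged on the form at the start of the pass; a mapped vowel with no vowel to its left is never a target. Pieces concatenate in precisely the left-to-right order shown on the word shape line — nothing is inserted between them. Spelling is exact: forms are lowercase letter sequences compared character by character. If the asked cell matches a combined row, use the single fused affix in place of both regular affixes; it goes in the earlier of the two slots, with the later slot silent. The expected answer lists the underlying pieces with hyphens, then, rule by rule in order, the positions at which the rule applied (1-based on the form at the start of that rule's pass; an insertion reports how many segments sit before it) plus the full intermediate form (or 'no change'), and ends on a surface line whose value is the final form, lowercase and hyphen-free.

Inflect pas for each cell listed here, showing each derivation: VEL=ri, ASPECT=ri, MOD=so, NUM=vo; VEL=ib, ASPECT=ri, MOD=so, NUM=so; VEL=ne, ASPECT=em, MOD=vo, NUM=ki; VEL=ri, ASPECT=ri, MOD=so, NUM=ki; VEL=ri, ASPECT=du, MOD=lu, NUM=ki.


cell VEL=ri, ASPECT=ri, MOD=so, NUM=vo:
underlying: pas-z-um-rda-n
1. k -> g, p -> b, s -> z, t -> d / _ Z: fires at position(s) 3: pazzumrdan
2. e -> o, i -> u / B C0 _: no change
surface: pazzumrdan

cell VEL=ib, ASPECT=ri, MOD=so, NUM=so:
underlying: pas-z-u-rda-pas
1. k -> g, p -> b, s -> z, t -> d / _ Z: fires at position(s) 3: pazzurdapas
2. e -> o, i -> u / B C0 _: no change
surface: pazzurdapas

cell VEL=ne, ASPECT=em, MOD=vo, NUM=ki:
underlying: pas-k-fne-so-ro
1. k -> g, p -> b, s -> z, t -> d / _ Z: no change
2. e -> o, i -> u / B C0 _: fires at position(s) 7: paskfnosoro
surface: paskfnosoro

cell VEL=ri, ASPECT=ri, MOD=so, NUM=ki:
underlying: pas-z-fne-rda-n
1. k -> g, p -> b, s -> z, t -> d / _ Z: fires at position(s) 3: pazzfnerdan
2. e -> o, i -> u / B C0 _: fires at position(s) 7: pazzfnordan
surface: pazzfnordan

cell VEL=ri, ASPECT=du, MOD=lu, NUM=ki:
underlying: pas-be-fne-et-n
1. k -> g, p -> b, s -> z, t -> d / _ Z: fires at position(s) 3: pazbefneetn
2. e -> o, i -> u / B C0 _: fires at position(s) 5: pazbofneetn
surface: pazbofneetn


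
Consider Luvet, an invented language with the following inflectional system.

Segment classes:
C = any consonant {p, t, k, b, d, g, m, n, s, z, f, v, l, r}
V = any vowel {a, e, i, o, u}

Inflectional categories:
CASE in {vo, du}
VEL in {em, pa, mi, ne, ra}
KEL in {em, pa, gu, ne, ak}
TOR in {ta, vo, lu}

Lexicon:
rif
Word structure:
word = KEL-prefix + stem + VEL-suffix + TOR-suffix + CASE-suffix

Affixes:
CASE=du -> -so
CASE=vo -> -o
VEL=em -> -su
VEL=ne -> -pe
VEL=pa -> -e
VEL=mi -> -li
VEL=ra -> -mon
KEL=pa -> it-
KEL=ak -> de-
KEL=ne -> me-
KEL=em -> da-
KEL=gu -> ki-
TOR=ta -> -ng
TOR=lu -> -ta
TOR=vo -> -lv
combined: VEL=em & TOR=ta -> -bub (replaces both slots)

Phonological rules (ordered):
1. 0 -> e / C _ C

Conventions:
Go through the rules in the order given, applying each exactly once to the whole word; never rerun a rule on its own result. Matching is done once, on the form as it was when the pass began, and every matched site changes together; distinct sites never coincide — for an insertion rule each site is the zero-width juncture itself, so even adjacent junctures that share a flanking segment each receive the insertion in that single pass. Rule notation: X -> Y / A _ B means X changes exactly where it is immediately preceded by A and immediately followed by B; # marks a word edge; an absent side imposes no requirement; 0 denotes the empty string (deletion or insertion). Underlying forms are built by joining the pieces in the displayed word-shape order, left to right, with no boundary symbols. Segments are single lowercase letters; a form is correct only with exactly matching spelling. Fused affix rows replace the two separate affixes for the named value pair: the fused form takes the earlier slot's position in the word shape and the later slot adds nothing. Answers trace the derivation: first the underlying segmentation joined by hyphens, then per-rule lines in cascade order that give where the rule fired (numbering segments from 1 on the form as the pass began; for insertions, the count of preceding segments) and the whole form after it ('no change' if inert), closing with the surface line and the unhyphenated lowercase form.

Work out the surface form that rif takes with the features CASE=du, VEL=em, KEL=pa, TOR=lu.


underlying: it-rif-su-ta-so
1. 0 -> e / C _ C: inserts after position(s) 2, 5: iterifesutaso
surface: iterifesutaso


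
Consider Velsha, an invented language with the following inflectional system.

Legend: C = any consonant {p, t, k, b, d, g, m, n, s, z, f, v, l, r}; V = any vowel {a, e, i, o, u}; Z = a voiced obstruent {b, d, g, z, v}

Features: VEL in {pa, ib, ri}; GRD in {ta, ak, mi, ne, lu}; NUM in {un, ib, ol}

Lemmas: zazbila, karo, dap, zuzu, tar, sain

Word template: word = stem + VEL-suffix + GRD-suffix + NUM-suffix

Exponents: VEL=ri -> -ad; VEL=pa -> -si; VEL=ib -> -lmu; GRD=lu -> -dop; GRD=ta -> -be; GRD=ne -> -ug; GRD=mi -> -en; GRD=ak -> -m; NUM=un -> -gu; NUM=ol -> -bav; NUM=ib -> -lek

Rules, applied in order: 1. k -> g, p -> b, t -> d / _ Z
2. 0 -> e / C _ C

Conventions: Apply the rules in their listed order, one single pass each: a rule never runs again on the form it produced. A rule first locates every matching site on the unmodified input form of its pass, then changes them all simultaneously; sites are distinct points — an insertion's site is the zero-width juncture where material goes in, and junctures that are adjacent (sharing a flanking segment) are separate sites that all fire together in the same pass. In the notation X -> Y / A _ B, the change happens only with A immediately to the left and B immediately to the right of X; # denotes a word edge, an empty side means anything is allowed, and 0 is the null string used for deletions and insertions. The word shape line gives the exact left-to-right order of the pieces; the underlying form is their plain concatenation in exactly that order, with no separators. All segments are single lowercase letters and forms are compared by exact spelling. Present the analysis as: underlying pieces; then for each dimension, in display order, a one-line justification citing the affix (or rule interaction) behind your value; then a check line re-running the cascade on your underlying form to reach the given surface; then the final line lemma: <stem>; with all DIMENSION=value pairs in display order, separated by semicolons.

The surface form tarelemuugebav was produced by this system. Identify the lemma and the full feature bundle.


underlying: tar-lmu-ug-bav
VEL=ib - signalled by the affix -lmu
GRD=ne - signalled by the affix -ug
NUM=ol - signalled by the affix -bav
check: tarlmuugbav -> tarlmuugbav -> tarelemuugebav
lemma: tar; VEL=ib; GRD=ne; NUM=ol


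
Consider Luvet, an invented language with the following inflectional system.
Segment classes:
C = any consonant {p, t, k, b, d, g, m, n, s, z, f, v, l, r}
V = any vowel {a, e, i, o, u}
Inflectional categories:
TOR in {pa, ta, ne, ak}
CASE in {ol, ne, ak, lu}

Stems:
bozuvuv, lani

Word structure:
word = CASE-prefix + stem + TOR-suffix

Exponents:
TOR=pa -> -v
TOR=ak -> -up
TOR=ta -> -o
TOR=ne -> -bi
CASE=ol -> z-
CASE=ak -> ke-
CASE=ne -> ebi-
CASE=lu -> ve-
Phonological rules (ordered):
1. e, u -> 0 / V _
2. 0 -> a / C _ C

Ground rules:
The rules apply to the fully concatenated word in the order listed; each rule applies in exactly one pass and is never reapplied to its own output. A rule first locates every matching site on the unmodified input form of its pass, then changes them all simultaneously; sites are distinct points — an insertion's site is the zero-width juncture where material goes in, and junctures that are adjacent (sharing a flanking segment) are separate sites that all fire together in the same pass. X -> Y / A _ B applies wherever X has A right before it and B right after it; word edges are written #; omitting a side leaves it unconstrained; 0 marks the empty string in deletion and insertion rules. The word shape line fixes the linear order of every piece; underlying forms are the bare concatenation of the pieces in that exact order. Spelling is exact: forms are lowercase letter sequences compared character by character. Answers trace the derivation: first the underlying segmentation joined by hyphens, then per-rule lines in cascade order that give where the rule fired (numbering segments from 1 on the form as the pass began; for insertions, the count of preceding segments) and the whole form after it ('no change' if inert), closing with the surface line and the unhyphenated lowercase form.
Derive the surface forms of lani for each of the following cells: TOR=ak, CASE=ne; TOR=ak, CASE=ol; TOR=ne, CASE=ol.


cell TOR=ak, CASE=ne:
underlying: ebi-lani-up
1. e, u -> 0 / V _: fires at position(s) 8: ebilanip
2. 0 -> a / C _ C: no change
surface: ebilanip

cell TOR=ak, CASE=ol:
underlying: z-lani-up
1. e, u -> 0 / V _: fires at position(s) 6: zlanip
2. 0 -> a / C _ C: inserts after position(s) 1: zalanip
surface: zalanip

cell TOR=ne, CASE=ol:
underlying: z-lani-bi
1. e, u -> 0 / V _: no change
2. 0 -> a / C _ C: inserts after position(s) 1: zalanibi
surface: zalanibi


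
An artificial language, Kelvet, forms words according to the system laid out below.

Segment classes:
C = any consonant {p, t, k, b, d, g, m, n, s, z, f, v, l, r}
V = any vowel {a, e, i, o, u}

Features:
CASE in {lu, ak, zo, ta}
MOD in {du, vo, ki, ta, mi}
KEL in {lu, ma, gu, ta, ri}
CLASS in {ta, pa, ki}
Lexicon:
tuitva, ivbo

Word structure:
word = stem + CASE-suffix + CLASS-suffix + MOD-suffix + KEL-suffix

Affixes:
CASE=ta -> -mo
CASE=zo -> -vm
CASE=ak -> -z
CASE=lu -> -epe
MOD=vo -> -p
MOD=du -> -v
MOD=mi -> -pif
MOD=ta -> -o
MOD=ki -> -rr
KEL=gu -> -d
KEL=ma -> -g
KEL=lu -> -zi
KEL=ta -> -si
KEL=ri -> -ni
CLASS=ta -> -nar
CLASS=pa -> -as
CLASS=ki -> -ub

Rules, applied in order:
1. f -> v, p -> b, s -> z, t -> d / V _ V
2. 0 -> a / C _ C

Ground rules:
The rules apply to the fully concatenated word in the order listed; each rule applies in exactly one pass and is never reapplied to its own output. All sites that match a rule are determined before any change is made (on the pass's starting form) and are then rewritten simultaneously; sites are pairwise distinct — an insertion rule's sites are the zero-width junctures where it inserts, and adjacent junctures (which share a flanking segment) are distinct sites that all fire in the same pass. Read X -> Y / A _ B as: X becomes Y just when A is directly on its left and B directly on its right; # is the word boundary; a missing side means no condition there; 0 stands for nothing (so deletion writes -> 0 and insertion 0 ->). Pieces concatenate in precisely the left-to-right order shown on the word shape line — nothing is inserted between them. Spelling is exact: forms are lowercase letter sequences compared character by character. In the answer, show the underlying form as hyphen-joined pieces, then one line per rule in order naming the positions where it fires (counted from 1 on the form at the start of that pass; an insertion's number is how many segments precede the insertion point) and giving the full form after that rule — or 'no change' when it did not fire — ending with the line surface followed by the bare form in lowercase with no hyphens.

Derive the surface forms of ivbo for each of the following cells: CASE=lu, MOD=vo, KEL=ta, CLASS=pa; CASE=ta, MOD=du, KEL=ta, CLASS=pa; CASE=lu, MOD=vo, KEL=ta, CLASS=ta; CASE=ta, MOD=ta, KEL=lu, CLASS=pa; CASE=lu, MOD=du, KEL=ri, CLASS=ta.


cell CASE=lu, MOD=vo, KEL=ta, CLASS=pa:
underlying: ivbo-epe-as-p-si
1. f -> v, p -> b, s -> z, t -> d / V _ V: fires at position(s) 6: ivboebeaspsi
2. 0 -> a / C _ C: inserts after position(s) 2, 9, 10: ivaboebeasapasi
surface: ivaboebeasapasi

cell CASE=ta, MOD=du, KEL=ta, CLASS=pa:
underlying: ivbo-mo-as-v-si
1. f -> v, p -> b, s -> z, t -> d / V _ V: no change
2. 0 -> a / C _ C: inserts after position(s) 2, 8, 9: ivabomoasavasi
surface: ivabomoasavasi

cell CASE=lu, MOD=vo, KEL=ta, CLASS=ta:
underlying: ivbo-epe-nar-p-si
1. f -> v, p -> b, s -> z, t -> d / V _ V: fires at position(s) 6: ivboebenarpsi
2. 0 -> a / C _ C: inserts after position(s) 2, 10, 11: ivaboebenarapasi
surface: ivaboebenarapasi

cell CASE=ta, MOD=ta, KEL=lu, CLASS=pa:
underlying: ivbo-mo-as-o-zi
1. f -> v, p -> b, s -> z, t -> d / V _ V: fires at position(s) 8: ivbomoazozi
2. 0 -> a / C _ C: inserts after position(s) 2: ivabomoazozi
surface: ivabomoazozi

cell CASE=lu, MOD=du, KEL=ri, CLASS=ta:
underlying: ivbo-epe-nar-v-ni
1. f -> v, p -> b, s -> z, t -> d / V _ V: fires at position(s) 6: ivboebenarvni
2. 0 -> a / C _ C: inserts after position(s) 2, 10, 11: ivaboebenaravani
surface: ivaboebenaravani


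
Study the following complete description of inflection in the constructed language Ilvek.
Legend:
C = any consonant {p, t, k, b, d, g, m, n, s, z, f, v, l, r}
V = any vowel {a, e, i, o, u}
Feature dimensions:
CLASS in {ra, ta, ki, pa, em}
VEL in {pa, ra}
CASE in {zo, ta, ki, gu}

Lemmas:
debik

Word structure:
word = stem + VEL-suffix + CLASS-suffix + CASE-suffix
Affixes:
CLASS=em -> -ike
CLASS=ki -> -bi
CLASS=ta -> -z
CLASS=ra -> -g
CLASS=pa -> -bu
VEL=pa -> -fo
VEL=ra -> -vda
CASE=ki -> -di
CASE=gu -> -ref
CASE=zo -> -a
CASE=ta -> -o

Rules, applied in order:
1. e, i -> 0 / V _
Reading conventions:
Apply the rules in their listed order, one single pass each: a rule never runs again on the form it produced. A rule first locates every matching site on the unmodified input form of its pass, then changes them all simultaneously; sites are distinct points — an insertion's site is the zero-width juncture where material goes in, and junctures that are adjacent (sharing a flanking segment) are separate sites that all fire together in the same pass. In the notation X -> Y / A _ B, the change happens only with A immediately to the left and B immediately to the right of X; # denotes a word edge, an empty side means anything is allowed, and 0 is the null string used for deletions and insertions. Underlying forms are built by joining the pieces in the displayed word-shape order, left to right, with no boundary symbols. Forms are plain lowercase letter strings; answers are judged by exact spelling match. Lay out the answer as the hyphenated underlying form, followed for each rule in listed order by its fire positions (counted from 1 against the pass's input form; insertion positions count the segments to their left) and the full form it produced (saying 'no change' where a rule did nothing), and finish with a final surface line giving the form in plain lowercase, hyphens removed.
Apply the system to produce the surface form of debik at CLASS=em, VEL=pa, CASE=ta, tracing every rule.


underlying: debik-fo-ike-o
1. e, i -> 0 / V _: fires at position(s) 8: debikfokeo
surface: debikfokeo


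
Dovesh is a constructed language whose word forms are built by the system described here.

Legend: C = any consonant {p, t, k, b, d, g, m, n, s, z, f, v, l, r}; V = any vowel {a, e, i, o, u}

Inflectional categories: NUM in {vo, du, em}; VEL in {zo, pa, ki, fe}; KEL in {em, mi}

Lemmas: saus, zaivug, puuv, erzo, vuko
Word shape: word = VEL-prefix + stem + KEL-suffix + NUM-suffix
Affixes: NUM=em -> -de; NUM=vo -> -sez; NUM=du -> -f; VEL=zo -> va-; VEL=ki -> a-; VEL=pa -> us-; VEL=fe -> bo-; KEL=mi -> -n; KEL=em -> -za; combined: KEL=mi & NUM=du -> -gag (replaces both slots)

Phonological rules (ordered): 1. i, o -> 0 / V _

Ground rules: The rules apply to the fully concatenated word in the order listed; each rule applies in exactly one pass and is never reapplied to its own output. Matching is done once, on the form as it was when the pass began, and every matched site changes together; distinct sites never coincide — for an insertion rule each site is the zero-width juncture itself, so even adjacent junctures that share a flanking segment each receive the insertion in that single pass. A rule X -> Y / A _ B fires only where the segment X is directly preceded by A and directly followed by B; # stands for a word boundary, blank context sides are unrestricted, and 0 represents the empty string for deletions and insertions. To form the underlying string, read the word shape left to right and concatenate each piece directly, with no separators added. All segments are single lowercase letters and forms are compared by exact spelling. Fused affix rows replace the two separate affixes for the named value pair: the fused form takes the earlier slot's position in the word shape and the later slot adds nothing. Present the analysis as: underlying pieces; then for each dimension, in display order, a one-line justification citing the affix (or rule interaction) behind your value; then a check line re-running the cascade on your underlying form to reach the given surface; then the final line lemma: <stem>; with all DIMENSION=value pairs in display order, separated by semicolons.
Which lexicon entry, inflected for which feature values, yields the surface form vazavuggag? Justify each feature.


underlying: va-zaivug-gag
NUM=du - signalled by the combined affix row
VEL=zo - signalled by the affix va-
KEL=mi - signalled by the combined affix row
check: vazaivuggag -> vazavuggag
lemma: zaivug; NUM=du; VEL=zo; KEL=mi


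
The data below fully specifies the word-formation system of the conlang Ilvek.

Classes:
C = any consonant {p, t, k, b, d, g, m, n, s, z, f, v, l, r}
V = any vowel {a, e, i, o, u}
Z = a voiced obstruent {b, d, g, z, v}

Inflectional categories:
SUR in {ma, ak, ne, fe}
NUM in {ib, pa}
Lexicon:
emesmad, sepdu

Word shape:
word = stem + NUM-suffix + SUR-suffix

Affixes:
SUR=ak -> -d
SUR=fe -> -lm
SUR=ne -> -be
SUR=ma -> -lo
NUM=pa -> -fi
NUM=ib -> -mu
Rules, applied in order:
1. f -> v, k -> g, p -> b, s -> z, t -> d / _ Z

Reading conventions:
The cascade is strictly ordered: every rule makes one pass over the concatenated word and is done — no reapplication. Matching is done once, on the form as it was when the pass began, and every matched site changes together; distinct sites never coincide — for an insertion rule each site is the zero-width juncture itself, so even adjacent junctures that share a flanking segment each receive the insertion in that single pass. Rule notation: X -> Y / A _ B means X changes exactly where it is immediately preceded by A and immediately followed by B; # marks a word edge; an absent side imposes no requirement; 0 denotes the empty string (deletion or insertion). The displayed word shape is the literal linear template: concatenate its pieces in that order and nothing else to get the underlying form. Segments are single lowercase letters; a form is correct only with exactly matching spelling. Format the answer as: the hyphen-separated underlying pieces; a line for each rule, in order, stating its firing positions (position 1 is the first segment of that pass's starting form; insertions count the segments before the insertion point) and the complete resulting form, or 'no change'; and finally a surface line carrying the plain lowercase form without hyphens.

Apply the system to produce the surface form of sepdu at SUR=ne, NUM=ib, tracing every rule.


underlying: sepdu-mu-be
1. f -> v, k -> g, p -> b, s -> z, t -> d / _ Z: fires at position(s) 3: sebdumube
surface: sebdumube


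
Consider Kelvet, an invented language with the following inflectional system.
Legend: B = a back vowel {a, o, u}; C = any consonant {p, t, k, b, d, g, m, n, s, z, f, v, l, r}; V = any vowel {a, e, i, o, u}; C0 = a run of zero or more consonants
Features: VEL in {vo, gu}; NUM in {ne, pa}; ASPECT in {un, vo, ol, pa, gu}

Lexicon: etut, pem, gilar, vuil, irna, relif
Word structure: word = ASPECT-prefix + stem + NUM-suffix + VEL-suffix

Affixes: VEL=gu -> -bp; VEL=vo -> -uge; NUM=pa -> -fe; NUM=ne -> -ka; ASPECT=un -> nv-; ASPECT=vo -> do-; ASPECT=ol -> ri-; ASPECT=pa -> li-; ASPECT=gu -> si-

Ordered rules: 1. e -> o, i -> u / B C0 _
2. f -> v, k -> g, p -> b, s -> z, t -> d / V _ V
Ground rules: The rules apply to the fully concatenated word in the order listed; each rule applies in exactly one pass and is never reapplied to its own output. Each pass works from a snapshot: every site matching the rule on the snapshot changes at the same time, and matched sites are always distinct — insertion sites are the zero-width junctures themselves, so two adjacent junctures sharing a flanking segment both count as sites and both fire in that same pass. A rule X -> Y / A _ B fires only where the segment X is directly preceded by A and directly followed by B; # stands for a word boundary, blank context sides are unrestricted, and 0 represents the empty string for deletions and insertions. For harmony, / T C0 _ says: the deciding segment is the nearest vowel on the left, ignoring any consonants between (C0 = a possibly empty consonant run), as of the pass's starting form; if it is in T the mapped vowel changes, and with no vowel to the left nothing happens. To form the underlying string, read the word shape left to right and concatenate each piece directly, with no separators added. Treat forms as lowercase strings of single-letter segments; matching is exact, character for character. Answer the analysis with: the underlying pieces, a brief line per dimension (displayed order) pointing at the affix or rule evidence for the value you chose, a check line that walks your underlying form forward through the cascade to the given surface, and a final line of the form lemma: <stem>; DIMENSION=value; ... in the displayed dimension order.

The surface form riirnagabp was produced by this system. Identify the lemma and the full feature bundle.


underlying: ri-irna-ka-bp
VEL=gu - signalled by the affix -bp
NUM=ne - signalled by the affix -ka
ASPECT=ol - signalled by the affix ri-
check: riirnakabp -> riirnakabp -> riirnagabp
lemma: irna; VEL=gu; NUM=ne; ASPECT=ol


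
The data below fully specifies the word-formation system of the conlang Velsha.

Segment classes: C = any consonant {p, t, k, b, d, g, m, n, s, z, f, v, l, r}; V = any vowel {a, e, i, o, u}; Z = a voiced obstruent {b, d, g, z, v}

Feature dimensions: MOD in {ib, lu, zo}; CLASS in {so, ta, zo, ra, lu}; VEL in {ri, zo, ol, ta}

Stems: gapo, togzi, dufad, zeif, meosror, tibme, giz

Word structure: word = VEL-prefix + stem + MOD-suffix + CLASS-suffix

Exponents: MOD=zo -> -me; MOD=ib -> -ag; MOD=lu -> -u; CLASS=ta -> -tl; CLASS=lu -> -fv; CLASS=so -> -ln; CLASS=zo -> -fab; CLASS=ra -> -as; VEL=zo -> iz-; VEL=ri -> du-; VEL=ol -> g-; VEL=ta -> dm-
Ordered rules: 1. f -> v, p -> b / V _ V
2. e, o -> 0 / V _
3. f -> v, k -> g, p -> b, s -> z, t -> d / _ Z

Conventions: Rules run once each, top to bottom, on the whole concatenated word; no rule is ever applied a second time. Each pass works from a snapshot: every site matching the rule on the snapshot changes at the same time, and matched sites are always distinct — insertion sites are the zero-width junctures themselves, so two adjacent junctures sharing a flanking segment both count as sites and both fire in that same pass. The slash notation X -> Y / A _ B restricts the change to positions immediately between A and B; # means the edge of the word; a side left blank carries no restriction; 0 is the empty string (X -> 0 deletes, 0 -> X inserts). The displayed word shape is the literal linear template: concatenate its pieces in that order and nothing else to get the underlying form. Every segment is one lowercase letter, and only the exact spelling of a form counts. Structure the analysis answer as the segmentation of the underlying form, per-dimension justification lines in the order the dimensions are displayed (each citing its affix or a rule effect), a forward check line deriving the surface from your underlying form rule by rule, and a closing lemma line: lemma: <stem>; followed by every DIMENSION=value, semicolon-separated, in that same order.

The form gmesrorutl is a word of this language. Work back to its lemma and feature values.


underlying: g-meosror-u-tl
MOD=lu - signalled by the affix -u
CLASS=ta - signalled by the affix -tl
VEL=ol - signalled by the affix g-
check: gmeosrorutl -> gmeosrorutl -> gmesrorutl -> gmesrorutl
lemma: meosror; MOD=lu; CLASS=ta; VEL=ol


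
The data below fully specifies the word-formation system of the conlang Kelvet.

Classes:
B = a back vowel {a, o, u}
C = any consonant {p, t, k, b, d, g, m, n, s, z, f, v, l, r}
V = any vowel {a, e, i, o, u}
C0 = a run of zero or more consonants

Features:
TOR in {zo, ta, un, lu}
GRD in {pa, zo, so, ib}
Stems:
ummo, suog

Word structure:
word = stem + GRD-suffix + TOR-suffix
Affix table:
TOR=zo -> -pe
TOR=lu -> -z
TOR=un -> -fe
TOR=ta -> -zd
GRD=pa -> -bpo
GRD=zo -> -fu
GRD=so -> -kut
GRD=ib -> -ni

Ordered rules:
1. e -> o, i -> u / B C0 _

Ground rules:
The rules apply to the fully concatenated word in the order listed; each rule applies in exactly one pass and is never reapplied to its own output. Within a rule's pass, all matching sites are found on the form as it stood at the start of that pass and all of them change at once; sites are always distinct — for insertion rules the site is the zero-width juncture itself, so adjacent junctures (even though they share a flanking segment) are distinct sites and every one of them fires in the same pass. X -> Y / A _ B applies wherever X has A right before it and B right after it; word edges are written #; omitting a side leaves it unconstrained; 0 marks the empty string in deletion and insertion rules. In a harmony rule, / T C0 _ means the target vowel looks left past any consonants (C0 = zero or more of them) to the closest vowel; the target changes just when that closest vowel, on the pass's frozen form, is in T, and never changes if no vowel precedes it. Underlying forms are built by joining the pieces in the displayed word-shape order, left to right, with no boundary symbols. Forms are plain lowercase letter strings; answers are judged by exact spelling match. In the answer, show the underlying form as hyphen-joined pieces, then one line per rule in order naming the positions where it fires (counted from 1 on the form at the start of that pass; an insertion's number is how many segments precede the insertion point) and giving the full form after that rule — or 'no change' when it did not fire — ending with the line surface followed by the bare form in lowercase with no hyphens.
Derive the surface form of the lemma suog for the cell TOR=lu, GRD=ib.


underlying: suog-ni-z
1. e -> o, i -> u / B C0 _: fires at position(s) 6: suognuz
surface: suognuz


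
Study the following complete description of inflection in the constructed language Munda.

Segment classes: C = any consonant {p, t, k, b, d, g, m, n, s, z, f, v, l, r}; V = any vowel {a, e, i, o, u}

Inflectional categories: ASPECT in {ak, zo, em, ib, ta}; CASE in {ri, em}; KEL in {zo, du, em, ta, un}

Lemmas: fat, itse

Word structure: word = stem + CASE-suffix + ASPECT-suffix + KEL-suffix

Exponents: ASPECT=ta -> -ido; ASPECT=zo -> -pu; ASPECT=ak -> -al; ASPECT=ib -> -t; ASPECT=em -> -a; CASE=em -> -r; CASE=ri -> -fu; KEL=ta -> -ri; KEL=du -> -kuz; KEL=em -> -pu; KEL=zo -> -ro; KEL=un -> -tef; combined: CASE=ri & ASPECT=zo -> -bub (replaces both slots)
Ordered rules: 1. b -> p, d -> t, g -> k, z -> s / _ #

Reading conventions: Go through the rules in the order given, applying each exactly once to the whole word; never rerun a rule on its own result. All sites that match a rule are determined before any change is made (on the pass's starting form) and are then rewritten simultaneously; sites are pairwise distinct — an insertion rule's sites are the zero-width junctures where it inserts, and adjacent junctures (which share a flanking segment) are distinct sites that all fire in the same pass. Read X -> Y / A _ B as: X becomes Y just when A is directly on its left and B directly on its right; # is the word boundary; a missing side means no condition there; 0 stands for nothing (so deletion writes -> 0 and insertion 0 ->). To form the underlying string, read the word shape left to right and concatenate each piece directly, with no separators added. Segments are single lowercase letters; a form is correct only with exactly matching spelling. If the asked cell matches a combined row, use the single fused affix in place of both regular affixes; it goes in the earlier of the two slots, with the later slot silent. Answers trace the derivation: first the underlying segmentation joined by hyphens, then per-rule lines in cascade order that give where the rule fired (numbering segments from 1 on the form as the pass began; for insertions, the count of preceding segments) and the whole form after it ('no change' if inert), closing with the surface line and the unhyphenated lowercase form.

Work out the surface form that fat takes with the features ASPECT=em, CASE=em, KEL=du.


underlying: fat-r-a-kuz
1. b -> p, d -> t, g -> k, z -> s / _ #: fires at position(s) 8: fatrakus
surface: fatrakus


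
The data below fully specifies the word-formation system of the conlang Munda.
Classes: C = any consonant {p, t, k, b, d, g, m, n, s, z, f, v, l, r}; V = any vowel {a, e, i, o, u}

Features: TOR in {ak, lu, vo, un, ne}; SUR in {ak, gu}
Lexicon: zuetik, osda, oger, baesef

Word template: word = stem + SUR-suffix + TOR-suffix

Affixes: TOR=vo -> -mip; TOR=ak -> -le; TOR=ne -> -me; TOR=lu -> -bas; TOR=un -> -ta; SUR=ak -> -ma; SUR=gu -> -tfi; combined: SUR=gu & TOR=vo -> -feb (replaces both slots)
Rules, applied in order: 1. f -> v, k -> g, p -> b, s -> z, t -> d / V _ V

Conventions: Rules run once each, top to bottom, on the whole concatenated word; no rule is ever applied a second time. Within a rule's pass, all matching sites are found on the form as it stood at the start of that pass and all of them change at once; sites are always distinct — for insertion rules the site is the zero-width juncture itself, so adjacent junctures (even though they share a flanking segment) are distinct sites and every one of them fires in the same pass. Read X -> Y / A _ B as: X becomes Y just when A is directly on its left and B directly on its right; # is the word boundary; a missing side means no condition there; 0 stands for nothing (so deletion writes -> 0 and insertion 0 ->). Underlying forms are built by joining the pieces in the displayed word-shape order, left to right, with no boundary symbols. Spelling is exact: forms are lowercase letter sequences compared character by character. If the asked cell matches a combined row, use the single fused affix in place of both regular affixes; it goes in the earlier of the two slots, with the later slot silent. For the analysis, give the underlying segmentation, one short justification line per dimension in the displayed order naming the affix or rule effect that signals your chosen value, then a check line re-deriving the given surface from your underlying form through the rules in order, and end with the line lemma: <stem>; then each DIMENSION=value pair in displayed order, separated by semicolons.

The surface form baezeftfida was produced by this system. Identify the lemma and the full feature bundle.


underlying: baesef-tfi-ta
TOR=un - signalled by the affix -ta
SUR=gu - signalled by the affix -tfi
check: baeseftfita -> baezeftfida
lemma: baesef; TOR=un; SUR=gu


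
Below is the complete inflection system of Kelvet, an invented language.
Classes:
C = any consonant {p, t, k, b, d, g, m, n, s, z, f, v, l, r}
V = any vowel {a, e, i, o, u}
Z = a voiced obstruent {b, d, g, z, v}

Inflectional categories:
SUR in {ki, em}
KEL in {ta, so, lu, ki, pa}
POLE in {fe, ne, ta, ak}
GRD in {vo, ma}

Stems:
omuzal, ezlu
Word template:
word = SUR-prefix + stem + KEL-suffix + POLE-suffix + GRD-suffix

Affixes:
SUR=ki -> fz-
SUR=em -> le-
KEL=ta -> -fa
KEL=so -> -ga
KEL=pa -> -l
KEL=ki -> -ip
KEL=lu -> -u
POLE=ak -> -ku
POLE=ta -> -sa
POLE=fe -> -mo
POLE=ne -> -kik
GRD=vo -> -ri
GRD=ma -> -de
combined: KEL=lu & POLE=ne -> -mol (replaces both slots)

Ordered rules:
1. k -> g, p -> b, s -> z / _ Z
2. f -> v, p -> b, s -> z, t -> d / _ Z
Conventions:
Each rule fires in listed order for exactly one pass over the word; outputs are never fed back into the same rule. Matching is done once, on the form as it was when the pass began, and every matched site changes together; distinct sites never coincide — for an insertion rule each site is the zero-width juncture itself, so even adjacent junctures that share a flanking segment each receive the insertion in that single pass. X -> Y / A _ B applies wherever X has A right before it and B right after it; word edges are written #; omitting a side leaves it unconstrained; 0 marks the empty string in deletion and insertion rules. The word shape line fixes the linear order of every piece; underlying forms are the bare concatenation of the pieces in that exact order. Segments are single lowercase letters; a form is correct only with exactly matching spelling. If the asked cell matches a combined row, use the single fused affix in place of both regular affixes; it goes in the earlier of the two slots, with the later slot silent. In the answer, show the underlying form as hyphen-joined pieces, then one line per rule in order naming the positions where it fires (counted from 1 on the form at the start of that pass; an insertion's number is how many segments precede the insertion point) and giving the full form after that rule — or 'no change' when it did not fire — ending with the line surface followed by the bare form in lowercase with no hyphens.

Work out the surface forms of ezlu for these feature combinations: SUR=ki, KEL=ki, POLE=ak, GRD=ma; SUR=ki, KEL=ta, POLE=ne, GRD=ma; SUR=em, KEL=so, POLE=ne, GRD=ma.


cell SUR=ki, KEL=ki, POLE=ak, GRD=ma:
underlying: fz-ezlu-ip-ku-de
1. k -> g, p -> b, s -> z / _ Z: no change
2. f -> v, p -> b, s -> z, t -> d / _ Z: fires at position(s) 1: vzezluipkude
surface: vzezluipkude

cell SUR=ki, KEL=ta, POLE=ne, GRD=ma:
underlying: fz-ezlu-fa-kik-de
1. k -> g, p -> b, s -> z / _ Z: fires at position(s) 11: fzezlufakigde
2. f -> v, p -> b, s -> z, t -> d / _ Z: fires at position(s) 1: vzezlufakigde
surface: vzezlufakigde

cell SUR=em, KEL=so, POLE=ne, GRD=ma:
underlying: le-ezlu-ga-kik-de
1. k -> g, p -> b, s -> z / _ Z: fires at position(s) 11: leezlugakigde
2. f -> v, p -> b, s -> z, t -> d / _ Z: no change
surface: leezlugakigde


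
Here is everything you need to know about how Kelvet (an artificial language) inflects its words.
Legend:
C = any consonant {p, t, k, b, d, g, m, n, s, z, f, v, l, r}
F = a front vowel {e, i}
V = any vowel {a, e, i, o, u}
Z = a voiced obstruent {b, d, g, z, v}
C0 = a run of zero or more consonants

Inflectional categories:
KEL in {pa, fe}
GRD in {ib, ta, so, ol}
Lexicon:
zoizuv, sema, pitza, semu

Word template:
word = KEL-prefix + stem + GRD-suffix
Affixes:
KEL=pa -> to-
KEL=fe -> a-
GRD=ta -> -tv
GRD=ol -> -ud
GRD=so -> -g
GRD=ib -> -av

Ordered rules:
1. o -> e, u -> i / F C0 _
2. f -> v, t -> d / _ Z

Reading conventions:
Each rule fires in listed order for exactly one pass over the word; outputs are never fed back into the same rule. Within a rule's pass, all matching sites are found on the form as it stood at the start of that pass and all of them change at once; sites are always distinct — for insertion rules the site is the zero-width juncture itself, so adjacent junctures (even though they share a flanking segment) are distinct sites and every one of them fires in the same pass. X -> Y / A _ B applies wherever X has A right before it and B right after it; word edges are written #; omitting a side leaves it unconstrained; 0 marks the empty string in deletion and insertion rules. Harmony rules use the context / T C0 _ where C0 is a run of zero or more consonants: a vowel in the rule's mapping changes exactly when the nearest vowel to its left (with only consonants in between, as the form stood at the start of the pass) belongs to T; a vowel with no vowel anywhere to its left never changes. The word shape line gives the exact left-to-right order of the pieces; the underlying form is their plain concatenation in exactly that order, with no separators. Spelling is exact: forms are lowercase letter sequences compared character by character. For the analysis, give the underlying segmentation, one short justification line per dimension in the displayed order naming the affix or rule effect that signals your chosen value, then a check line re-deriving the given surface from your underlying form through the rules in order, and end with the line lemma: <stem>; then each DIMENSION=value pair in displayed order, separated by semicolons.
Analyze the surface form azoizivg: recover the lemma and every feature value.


underlying: a-zoizuv-g
KEL=fe - signalled by the affix a-
GRD=so - signalled by the affix -g
check: azoizuvg -> azoizivg -> azoizivg
lemma: zoizuv; KEL=fe; GRD=so


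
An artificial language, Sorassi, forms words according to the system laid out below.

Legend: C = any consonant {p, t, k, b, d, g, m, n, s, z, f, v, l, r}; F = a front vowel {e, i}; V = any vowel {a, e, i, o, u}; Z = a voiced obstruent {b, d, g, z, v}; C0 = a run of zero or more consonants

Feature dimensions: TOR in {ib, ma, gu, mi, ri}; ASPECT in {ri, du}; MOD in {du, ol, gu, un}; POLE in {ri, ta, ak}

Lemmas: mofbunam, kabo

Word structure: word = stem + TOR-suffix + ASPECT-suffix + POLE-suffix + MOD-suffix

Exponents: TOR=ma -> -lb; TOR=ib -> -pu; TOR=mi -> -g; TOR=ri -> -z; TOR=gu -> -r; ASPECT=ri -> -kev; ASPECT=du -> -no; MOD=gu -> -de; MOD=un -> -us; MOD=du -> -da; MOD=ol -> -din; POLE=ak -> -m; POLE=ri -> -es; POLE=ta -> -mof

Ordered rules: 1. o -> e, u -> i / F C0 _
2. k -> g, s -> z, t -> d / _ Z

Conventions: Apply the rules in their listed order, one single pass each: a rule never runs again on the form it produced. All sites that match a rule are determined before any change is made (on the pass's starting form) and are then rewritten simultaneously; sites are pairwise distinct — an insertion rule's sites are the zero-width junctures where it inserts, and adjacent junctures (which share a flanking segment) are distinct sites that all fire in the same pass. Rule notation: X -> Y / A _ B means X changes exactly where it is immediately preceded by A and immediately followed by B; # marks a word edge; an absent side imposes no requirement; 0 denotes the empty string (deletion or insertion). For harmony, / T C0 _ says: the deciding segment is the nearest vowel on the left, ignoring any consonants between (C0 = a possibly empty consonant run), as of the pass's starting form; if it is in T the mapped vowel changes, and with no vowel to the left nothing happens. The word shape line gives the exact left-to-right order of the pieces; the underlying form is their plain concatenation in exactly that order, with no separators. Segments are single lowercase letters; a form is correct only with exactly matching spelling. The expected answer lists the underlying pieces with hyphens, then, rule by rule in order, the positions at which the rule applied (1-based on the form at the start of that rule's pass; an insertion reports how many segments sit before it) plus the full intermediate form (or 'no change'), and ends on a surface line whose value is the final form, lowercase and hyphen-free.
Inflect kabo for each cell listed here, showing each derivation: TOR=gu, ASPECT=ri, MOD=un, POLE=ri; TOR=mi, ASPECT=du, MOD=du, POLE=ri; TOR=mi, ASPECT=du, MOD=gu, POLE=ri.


cell TOR=gu, ASPECT=ri, MOD=un, POLE=ri:
underlying: kabo-r-kev-es-us
1. o -> e, u -> i / F C0 _: fires at position(s) 11: kaborkevesis
2. k -> g, s -> z, t -> d / _ Z: no change
surface: kaborkevesis

cell TOR=mi, ASPECT=du, MOD=du, POLE=ri:
underlying: kabo-g-no-es-da
1. o -> e, u -> i / F C0 _: no change
2. k -> g, s -> z, t -> d / _ Z: fires at position(s) 9: kabognoezda
surface: kabognoezda

cell TOR=mi, ASPECT=du, MOD=gu, POLE=ri:
underlying: kabo-g-no-es-de
1. o -> e, u -> i / F C0 _: no change
2. k -> g, s -> z, t -> d / _ Z: fires at position(s) 9: kabognoezde
surface: kabognoezde
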